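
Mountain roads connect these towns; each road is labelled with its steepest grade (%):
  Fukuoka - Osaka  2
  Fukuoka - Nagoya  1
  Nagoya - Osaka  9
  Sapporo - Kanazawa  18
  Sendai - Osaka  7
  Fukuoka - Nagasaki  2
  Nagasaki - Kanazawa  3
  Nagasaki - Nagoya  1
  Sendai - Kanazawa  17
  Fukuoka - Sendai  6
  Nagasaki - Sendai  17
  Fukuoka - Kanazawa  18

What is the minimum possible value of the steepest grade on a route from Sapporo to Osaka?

A few of the Sapporo→Osaka routes:
Sapporo - Kanazawa - Sendai - Nagasaki - Nagoya - Fukuoka - Osaka: max(18, 17, 17, 1, 1, 2) = 18
Sapporo - Kanazawa - Sendai - Nagasaki - Fukuoka - Osaka: max(18, 17, 17, 2, 2) = 18
Sapporo - Kanazawa - Sendai - Nagasaki - Nagoya - Osaka: max(18, 17, 17, 1, 9) = 18
Sapporo - Kanazawa - Sendai - Nagasaki - Fukuoka - Nagoya - Osaka: max(18, 17, 17, 2, 1, 9) = 18
The minimum achievable maximum is 18%.

18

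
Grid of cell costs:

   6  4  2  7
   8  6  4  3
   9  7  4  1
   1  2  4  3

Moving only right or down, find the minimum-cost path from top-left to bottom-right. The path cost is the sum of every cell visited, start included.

23

Take (0,0) → (0,1) → (0,2) → (1,2) → (1,3) → (2,3) → (3,3) for a total of 6 + 4 + 2 + 4 + 3 + 1 + 3 = 23.
(Top row then right column would cost 26.)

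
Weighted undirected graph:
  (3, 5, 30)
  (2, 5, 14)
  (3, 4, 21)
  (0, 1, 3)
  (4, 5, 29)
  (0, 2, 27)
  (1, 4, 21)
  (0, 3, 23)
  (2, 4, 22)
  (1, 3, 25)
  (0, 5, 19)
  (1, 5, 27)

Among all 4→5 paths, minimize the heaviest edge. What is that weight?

21

Comparing a few candidate routes:
4 - 2 - 5: max(22, 14) = 22
4 - 1 - 5: max(21, 27) = 27
4 - 3 - 0 - 5: max(21, 23, 19) = 23
4 - 1 - 3 - 0 - 5: max(21, 25, 23, 19) = 25
4 - 3 - 1 - 0 - 5: max(21, 25, 3, 19) = 25
4 - 1 - 0 - 5: max(21, 3, 19) = 21
The minimum achievable maximum is 21.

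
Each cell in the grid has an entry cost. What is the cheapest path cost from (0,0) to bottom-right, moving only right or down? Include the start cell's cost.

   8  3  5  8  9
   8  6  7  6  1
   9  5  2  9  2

32

Path [0,0] → [0,1] → [0,2] → [1,2] → [1,3] → [1,4] → [2,4]: 8 + 3 + 5 + 7 + 6 + 1 + 2 = 32.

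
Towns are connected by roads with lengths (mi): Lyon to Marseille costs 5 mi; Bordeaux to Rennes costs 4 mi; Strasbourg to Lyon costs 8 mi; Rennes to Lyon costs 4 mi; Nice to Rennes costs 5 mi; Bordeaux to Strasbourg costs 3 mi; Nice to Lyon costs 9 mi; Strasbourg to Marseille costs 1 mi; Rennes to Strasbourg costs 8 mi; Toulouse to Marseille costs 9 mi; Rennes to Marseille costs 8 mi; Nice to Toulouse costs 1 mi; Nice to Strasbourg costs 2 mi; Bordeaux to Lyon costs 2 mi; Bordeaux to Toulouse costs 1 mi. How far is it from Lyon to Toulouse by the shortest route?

Checking several routes:
Lyon-Rennes-Bordeaux-Toulouse: 4 + 4 + 1 = 9
Lyon-Bordeaux-Strasbourg-Nice-Toulouse: 2 + 3 + 2 + 1 = 8
Lyon-Marseille-Strasbourg-Nice-Toulouse: 5 + 1 + 2 + 1 = 9
Lyon-Rennes-Nice-Toulouse: 4 + 5 + 1 = 10
Lyon-Nice-Toulouse: 9 + 1 = 10
Lyon-Bordeaux-Toulouse: 2 + 1 = 3
Best route has total 3 mi.

3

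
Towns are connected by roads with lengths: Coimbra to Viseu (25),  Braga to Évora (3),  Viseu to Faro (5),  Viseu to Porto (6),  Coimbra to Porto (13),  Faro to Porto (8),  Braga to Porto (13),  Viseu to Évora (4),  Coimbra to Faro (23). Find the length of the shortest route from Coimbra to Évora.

23

Checking several routes:
Coimbra - Porto - Braga - Évora: 13 + 13 + 3 = 29
Coimbra - Porto - Faro - Viseu - Évora: 13 + 8 + 5 + 4 = 30
Coimbra - Viseu - Évora: 25 + 4 = 29
Coimbra - Porto - Viseu - Évora: 13 + 6 + 4 = 23
Best route has total 23.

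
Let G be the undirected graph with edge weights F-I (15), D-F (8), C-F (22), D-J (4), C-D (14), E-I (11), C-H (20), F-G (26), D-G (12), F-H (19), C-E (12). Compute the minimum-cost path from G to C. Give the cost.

26

Some routes from G to C:
G → D → C: 12 + 14 = 26
G → F → C: 26 + 22 = 48
G → D → F → C: 12 + 8 + 22 = 42
G → F → D → C: 26 + 8 + 14 = 48
Shortest: 26.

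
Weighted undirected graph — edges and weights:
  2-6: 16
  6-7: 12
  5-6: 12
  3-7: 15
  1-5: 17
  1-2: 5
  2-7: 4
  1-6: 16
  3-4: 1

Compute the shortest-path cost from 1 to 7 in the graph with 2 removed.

Routes from 1 to 7 avoiding 2:
1→5→6→7: 17 + 12 + 12 = 41
1→6→7: 16 + 12 = 28
The minimum is 28.

28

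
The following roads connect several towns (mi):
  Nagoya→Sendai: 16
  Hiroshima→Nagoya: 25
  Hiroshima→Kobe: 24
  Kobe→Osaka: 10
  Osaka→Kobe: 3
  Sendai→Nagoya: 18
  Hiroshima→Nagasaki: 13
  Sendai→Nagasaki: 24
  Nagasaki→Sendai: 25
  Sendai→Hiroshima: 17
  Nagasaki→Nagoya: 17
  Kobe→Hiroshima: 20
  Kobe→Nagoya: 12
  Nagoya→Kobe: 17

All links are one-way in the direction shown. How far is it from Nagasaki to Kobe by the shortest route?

Paths from Nagasaki to Kobe:
Nagasaki -> Nagoya -> Kobe: 17 + 17 = 34
Nagasaki -> Sendai -> Hiroshima -> Kobe: 25 + 17 + 24 = 66
Nagasaki -> Sendai -> Nagoya -> Kobe: 25 + 18 + 17 = 60
Nagasaki -> Sendai -> Hiroshima -> Nagoya -> Kobe: 25 + 17 + 25 + 17 = 84
Nagasaki -> Nagoya -> Sendai -> Hiroshima -> Kobe: 17 + 16 + 17 + 24 = 74
The minimum is 34 mi.

34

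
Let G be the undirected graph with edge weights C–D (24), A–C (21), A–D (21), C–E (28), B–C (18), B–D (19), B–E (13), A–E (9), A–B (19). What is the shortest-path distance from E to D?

30

Some routes from E to D:
E→C→D: 28 + 24 = 52
E→B→D: 13 + 19 = 32
E→A→B→D: 9 + 19 + 19 = 47
E→B→A→D: 13 + 19 + 21 = 53
E→A→D: 9 + 21 = 30
Best route has total 30.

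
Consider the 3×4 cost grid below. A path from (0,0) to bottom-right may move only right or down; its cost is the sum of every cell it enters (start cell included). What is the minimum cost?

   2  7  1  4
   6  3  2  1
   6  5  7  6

One optimal route is [0,0] -> [0,1] -> [0,2] -> [1,2] -> [1,3] -> [2,3].
Its cost is 2 + 7 + 1 + 2 + 1 + 6 = 19.
(Top row then right column would cost 21.)

19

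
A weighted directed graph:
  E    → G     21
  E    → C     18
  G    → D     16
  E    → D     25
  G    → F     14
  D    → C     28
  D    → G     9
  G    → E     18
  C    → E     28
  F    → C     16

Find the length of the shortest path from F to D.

69

Paths from F to D:
F-C-E-G-D: 16 + 28 + 21 + 16 = 81
F-C-E-D: 16 + 28 + 25 = 69
The minimum is 69.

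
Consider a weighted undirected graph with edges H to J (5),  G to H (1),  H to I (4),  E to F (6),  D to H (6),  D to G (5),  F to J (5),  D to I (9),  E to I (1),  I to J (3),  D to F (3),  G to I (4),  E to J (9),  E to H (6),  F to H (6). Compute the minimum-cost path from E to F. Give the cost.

Some routes from E to F:
E -> H -> F: 6 + 6 = 12
E -> F: 6
E -> I -> J -> F: 1 + 3 + 5 = 9
E -> I -> G -> H -> F: 1 + 4 + 1 + 6 = 12
E -> I -> D -> F: 1 + 9 + 3 = 13
E -> I -> H -> F: 1 + 4 + 6 = 11
The minimum is 6.

6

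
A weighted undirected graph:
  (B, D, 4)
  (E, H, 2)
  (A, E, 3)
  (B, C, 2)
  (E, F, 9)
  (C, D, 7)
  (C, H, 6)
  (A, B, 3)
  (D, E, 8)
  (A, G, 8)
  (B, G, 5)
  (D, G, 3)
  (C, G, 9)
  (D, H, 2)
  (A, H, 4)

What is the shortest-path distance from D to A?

Checking several routes:
D - H - E - A: 2 + 2 + 3 = 7
D - E - A: 8 + 3 = 11
D - H - A: 2 + 4 = 6
D - B - A: 4 + 3 = 7
Shortest: 6.

6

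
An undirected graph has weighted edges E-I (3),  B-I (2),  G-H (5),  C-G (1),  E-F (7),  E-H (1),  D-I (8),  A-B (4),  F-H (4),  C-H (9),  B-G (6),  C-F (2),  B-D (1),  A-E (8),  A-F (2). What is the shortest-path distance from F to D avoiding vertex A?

Checking several routes:
F - H - E - I - B - D: 4 + 1 + 3 + 2 + 1 = 11
F - C - G - H - E - I - B - D: 2 + 1 + 5 + 1 + 3 + 2 + 1 = 15
F - E - I - B - D: 7 + 3 + 2 + 1 = 13
F - C - G - B - D: 2 + 1 + 6 + 1 = 10
The minimum is 10.

10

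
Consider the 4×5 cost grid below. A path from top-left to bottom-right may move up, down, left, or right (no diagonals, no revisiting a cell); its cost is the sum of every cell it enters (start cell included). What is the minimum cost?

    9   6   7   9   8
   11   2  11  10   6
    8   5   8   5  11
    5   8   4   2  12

Best path: r0c0 -> r0c1 -> r1c1 -> r2c1 -> r2c2 -> r3c2 -> r3c3 -> r3c4
Cost: 9 + 6 + 2 + 5 + 8 + 4 + 2 + 12 = 48

48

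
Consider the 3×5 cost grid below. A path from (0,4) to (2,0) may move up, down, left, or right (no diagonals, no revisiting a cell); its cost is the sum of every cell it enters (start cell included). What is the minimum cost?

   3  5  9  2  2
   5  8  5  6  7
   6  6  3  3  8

28

Best path: r0c4 -> r0c3 -> r1c3 -> r2c3 -> r2c2 -> r2c1 -> r2c0
Cost: 2 + 2 + 6 + 3 + 3 + 6 + 6 = 28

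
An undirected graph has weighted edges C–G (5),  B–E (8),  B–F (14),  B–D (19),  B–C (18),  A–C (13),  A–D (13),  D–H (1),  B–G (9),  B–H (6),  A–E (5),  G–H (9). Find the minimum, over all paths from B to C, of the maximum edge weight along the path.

9

Some routes from B to C:
B→H→G→C: max(6, 9, 5) = 9
B→E→A→C: max(8, 5, 13) = 13
B→G→C: max(9, 5) = 9
B→G→H→D→A→C: max(9, 9, 1, 13, 13) = 13
B→H→D→A→C: max(6, 1, 13, 13) = 13
B→E→A→D→H→G→C: max(8, 5, 13, 1, 9, 5) = 13
Best route has worst link 9.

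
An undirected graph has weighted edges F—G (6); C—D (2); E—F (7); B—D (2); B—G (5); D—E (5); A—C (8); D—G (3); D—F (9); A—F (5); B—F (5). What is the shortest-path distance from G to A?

11

Some routes from G to A:
G -> D -> C -> A: 3 + 2 + 8 = 13
G -> F -> A: 6 + 5 = 11
G -> B -> F -> A: 5 + 5 + 5 = 15
Best route has total 11.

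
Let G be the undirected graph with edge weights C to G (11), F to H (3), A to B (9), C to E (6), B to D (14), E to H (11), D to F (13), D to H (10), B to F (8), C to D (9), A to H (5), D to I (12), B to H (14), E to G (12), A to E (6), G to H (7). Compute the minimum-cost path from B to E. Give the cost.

Comparing a few candidate routes:
B-H-E: 14 + 11 = 25
B-A-H-E: 9 + 5 + 11 = 25
B-F-H-A-E: 8 + 3 + 5 + 6 = 22
B-A-E: 9 + 6 = 15
B-F-H-E: 8 + 3 + 11 = 22
B-H-A-E: 14 + 5 + 6 = 25
Shortest: 15.

15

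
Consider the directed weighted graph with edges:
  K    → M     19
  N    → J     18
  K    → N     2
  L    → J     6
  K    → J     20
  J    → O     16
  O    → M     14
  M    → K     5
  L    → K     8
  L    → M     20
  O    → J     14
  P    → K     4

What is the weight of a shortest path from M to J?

25

Paths from M to J:
M→K→J: 5 + 20 = 25
M→K→N→J: 5 + 2 + 18 = 25
Shortest: 25.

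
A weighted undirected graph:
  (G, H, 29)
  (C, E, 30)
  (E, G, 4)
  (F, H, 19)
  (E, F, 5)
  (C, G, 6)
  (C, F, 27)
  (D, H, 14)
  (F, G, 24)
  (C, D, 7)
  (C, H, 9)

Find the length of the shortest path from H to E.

A few of the H→E routes:
H → C → G → E: 9 + 6 + 4 = 19
H → F → E: 19 + 5 = 24
H → D → C → G → E: 14 + 7 + 6 + 4 = 31
The minimum is 19.

19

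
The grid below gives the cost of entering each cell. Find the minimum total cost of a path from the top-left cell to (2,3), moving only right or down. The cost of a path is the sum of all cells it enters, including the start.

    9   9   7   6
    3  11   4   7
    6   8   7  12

45

Best path: [0,0] -> [1,0] -> [2,0] -> [2,1] -> [2,2] -> [2,3]
Cost: 9 + 3 + 6 + 8 + 7 + 12 = 45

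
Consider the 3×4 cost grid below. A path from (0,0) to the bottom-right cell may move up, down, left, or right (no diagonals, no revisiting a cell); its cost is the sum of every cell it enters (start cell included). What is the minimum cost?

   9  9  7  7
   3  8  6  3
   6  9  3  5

Path (0,0) (1,0) (1,1) (1,2) (1,3) (2,3): 9 + 3 + 8 + 6 + 3 + 5 = 34.

34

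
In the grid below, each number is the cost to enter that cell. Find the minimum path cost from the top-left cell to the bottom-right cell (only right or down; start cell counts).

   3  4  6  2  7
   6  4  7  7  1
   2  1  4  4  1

Take (0,0) → (0,1) → (1,1) → (2,1) → (2,2) → (2,3) → (2,4) for a total of 3 + 4 + 4 + 1 + 4 + 4 + 1 = 21.
(Top row then right column would cost 24.)

21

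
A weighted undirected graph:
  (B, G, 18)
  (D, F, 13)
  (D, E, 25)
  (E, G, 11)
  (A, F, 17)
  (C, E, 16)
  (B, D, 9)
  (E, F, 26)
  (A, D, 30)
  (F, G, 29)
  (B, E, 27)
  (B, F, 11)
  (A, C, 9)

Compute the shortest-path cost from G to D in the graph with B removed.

36

Comparing a few candidate routes:
G - E - C - A - F - D: 11 + 16 + 9 + 17 + 13 = 66
G - E - D: 11 + 25 = 36
G - F - D: 29 + 13 = 42
G - E - F - D: 11 + 26 + 13 = 50
The minimum is 36.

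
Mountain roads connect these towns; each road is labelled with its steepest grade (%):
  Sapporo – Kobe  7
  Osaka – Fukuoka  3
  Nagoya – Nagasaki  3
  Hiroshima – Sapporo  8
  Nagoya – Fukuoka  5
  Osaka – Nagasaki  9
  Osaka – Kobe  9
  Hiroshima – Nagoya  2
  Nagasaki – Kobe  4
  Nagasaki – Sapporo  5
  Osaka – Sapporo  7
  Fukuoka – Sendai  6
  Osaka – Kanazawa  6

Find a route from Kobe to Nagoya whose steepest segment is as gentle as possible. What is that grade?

Comparing a few candidate routes:
Kobe -> Nagasaki -> Nagoya: max(4, 3) = 4
Kobe -> Nagasaki -> Sapporo -> Osaka -> Fukuoka -> Nagoya: max(4, 5, 7, 3, 5) = 7
Kobe -> Sapporo -> Osaka -> Fukuoka -> Nagoya: max(7, 7, 3, 5) = 7
Kobe -> Sapporo -> Hiroshima -> Nagoya: max(7, 8, 2) = 8
Kobe -> Nagasaki -> Sapporo -> Hiroshima -> Nagoya: max(4, 5, 8, 2) = 8
Kobe -> Sapporo -> Nagasaki -> Nagoya: max(7, 5, 3) = 7
Best route has worst link 4%.

4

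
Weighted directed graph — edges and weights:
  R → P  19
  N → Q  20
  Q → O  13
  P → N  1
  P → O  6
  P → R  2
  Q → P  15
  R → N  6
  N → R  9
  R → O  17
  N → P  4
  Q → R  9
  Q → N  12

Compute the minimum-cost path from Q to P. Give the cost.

15

Some routes from Q to P:
Q - N - P: 12 + 4 = 16
Q - P: 15
Q - R - P: 9 + 19 = 28
Q - R - N - P: 9 + 6 + 4 = 19
The minimum is 15.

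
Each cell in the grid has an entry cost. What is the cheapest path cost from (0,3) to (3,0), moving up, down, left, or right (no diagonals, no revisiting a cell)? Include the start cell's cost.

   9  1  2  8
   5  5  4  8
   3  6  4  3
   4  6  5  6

28

Best path: [0,3] -> [0,2] -> [0,1] -> [1,1] -> [1,0] -> [2,0] -> [3,0]
Cost: 8 + 2 + 1 + 5 + 5 + 3 + 4 = 28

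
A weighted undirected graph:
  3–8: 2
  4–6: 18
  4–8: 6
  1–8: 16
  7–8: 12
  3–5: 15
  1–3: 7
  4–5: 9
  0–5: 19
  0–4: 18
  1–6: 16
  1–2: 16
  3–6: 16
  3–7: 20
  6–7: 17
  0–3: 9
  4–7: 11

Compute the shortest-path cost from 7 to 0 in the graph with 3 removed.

A few of the 7→0 routes:
7 -> 6 -> 4 -> 0: 17 + 18 + 18 = 53
7 -> 4 -> 5 -> 0: 11 + 9 + 19 = 39
7 -> 8 -> 4 -> 0: 12 + 6 + 18 = 36
7 -> 8 -> 4 -> 5 -> 0: 12 + 6 + 9 + 19 = 46
7 -> 4 -> 0: 11 + 18 = 29
Best route has total 29.

29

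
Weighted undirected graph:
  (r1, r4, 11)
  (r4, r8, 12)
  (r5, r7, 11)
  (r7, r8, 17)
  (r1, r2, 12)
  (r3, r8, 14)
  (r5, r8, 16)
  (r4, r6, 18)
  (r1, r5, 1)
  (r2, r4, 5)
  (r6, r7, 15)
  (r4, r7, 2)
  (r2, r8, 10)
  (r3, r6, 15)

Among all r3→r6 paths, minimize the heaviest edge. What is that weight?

Checking several routes:
r3 -> r8 -> r2 -> r4 -> r1 -> r5 -> r7 -> r6: max(14, 10, 5, 11, 1, 11, 15) = 15
r3 -> r8 -> r2 -> r1 -> r4 -> r7 -> r6: max(14, 10, 12, 11, 2, 15) = 15
r3 -> r8 -> r2 -> r4 -> r7 -> r6: max(14, 10, 5, 2, 15) = 15
r3 -> r8 -> r2 -> r1 -> r5 -> r7 -> r6: max(14, 10, 12, 1, 11, 15) = 15
Best route has worst link 15.

15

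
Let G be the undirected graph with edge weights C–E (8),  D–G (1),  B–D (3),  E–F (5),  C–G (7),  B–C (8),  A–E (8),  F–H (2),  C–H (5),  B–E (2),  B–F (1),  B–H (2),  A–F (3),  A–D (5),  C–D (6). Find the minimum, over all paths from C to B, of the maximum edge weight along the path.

A few of the C→B routes:
C - H - F - A - D - B: max(5, 2, 3, 5, 3) = 5
C - H - B: max(5, 2) = 5
C - H - F - E - B: max(5, 2, 5, 2) = 5
C - H - F - B: max(5, 2, 1) = 5
Smallest bottleneck: 5.

5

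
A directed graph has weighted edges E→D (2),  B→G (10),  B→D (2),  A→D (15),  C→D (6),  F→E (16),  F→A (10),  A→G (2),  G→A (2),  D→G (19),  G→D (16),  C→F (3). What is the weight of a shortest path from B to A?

12

Paths from B to A:
B → G → A: 10 + 2 = 12
B → D → G → A: 2 + 19 + 2 = 23
The minimum is 12.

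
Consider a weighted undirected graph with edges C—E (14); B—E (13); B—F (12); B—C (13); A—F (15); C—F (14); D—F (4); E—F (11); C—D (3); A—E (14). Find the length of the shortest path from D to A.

19

Checking several routes:
D-F-E-A: 4 + 11 + 14 = 29
D-C-E-A: 3 + 14 + 14 = 31
D-F-A: 4 + 15 = 19
Shortest: 19.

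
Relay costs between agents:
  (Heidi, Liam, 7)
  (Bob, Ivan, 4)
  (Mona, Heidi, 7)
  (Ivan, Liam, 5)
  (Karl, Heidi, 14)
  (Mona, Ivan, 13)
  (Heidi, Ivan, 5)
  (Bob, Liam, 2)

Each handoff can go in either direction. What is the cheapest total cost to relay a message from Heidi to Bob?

9

Comparing a few candidate routes:
Heidi → Liam → Bob: 7 + 2 = 9
Heidi → Ivan → Liam → Bob: 5 + 5 + 2 = 12
Heidi → Ivan → Bob: 5 + 4 = 9
Heidi → Liam → Ivan → Bob: 7 + 5 + 4 = 16
The minimum is 9.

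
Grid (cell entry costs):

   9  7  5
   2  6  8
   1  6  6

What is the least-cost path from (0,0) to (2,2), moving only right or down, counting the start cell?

Best path: [0,0] [1,0] [2,0] [2,1] [2,2]
Cost: 9 + 2 + 1 + 6 + 6 = 24
For comparison, the top-then-right route costs 35.

24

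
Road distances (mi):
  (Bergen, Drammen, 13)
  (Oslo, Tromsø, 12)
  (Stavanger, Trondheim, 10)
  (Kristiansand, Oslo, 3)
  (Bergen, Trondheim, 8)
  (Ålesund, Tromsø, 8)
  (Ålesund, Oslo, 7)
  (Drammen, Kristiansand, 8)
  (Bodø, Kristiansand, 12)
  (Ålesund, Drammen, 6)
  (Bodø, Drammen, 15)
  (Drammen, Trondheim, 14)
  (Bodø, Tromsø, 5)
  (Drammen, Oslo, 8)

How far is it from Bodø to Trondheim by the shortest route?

29

Comparing a few candidate routes:
Bodø→Tromsø→Ålesund→Drammen→Trondheim: 5 + 8 + 6 + 14 = 33
Bodø→Kristiansand→Drammen→Trondheim: 12 + 8 + 14 = 34
Bodø→Drammen→Bergen→Trondheim: 15 + 13 + 8 = 36
Bodø→Drammen→Trondheim: 15 + 14 = 29
Bodø→Tromsø→Oslo→Drammen→Trondheim: 5 + 12 + 8 + 14 = 39
Bodø→Kristiansand→Oslo→Drammen→Trondheim: 12 + 3 + 8 + 14 = 37
The minimum is 29 mi.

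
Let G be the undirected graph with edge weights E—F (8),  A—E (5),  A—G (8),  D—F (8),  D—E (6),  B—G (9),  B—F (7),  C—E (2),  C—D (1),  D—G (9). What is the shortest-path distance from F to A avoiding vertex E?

Paths from F to A avoiding E:
F→D→G→A: 8 + 9 + 8 = 25
F→B→G→A: 7 + 9 + 8 = 24
Best route has total 24.

24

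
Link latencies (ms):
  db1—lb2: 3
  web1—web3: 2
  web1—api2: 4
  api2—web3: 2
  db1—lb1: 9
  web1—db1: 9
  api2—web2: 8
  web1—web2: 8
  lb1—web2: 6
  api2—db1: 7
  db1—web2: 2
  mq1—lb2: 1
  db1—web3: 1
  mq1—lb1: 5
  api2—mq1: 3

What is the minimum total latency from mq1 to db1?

4

Comparing a few candidate routes:
mq1-lb2-db1: 1 + 3 = 4
mq1-api2-web1-web3-db1: 3 + 4 + 2 + 1 = 10
mq1-api2-web3-db1: 3 + 2 + 1 = 6
The minimum is 4 ms.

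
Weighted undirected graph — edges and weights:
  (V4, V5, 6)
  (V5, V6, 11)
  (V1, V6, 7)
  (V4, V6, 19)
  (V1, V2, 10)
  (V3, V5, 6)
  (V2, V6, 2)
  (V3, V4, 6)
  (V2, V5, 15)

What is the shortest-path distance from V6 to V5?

A few of the V6→V5 routes:
V6-V2-V5: 2 + 15 = 17
V6-V4-V5: 19 + 6 = 25
V6-V5: 11
The minimum is 11.

11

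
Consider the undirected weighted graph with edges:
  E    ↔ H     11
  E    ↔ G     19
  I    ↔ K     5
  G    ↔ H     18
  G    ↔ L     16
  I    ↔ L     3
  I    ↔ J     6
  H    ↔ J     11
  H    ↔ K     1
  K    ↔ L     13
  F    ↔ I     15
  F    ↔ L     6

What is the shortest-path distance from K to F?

14

Checking several routes:
K - L - I - F: 13 + 3 + 15 = 31
K - H - J - I - L - F: 1 + 11 + 6 + 3 + 6 = 27
K - I - F: 5 + 15 = 20
K - L - F: 13 + 6 = 19
K - I - L - F: 5 + 3 + 6 = 14
Best route has total 14.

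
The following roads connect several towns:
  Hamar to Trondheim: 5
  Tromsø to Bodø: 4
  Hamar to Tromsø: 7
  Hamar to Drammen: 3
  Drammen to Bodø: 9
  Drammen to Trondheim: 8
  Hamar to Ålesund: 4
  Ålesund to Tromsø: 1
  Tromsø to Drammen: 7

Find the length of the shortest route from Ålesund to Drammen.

7

Comparing a few candidate routes:
Ålesund -> Tromsø -> Drammen: 1 + 7 = 8
Ålesund -> Tromsø -> Bodø -> Drammen: 1 + 4 + 9 = 14
Ålesund -> Hamar -> Drammen: 4 + 3 = 7
Ålesund -> Tromsø -> Hamar -> Drammen: 1 + 7 + 3 = 11
Best route has total 7.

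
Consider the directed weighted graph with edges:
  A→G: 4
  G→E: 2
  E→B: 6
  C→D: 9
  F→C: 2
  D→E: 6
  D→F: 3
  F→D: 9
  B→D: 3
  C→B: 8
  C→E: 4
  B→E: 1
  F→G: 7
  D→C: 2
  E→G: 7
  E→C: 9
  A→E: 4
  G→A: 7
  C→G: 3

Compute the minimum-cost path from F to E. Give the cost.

Some routes from F to E:
F → G → E: 7 + 2 = 9
F → C → E: 2 + 4 = 6
F → C → B → E: 2 + 8 + 1 = 11
F → C → G → E: 2 + 3 + 2 = 7
The minimum is 6.

6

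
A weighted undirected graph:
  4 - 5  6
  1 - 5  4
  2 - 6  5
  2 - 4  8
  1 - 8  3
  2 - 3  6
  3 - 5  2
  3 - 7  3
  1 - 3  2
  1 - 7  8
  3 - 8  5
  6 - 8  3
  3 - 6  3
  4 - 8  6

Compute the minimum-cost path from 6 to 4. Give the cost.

9

A few of the 6→4 routes:
6 - 3 - 1 - 8 - 4: 3 + 2 + 3 + 6 = 14
6 - 3 - 5 - 4: 3 + 2 + 6 = 11
6 - 3 - 1 - 5 - 4: 3 + 2 + 4 + 6 = 15
6 - 8 - 4: 3 + 6 = 9
6 - 2 - 4: 5 + 8 = 13
6 - 3 - 8 - 4: 3 + 5 + 6 = 14
Shortest: 9.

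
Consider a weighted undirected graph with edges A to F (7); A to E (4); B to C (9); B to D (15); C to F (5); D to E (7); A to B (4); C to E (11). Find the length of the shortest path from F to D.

Checking several routes:
F -> A -> E -> D: 7 + 4 + 7 = 18
F -> C -> B -> A -> E -> D: 5 + 9 + 4 + 4 + 7 = 29
F -> A -> B -> D: 7 + 4 + 15 = 26
F -> C -> B -> D: 5 + 9 + 15 = 29
F -> C -> E -> D: 5 + 11 + 7 = 23
Best route has total 18.

18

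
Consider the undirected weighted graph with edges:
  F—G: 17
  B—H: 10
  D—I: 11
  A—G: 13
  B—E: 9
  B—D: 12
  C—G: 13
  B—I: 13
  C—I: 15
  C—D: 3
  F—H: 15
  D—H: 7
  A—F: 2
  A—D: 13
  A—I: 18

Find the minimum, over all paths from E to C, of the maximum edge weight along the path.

10

Some routes from E to C:
E -> B -> D -> C: max(9, 12, 3) = 12
E -> B -> I -> D -> C: max(9, 13, 11, 3) = 13
E -> B -> H -> D -> A -> G -> C: max(9, 10, 7, 13, 13, 13) = 13
E -> B -> D -> A -> G -> C: max(9, 12, 13, 13, 13) = 13
E -> B -> I -> D -> A -> G -> C: max(9, 13, 11, 13, 13, 13) = 13
E -> B -> H -> D -> C: max(9, 10, 7, 3) = 10
The minimum achievable maximum is 10.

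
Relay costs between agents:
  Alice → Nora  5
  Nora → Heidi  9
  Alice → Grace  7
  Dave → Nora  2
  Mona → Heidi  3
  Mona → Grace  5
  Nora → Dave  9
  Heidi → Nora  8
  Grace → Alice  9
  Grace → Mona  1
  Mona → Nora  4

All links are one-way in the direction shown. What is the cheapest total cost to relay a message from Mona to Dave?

13

Routes from Mona to Dave:
Mona -> Grace -> Alice -> Nora -> Dave: 5 + 9 + 5 + 9 = 28
Mona -> Nora -> Dave: 4 + 9 = 13
Mona -> Heidi -> Nora -> Dave: 3 + 8 + 9 = 20
The minimum is 13.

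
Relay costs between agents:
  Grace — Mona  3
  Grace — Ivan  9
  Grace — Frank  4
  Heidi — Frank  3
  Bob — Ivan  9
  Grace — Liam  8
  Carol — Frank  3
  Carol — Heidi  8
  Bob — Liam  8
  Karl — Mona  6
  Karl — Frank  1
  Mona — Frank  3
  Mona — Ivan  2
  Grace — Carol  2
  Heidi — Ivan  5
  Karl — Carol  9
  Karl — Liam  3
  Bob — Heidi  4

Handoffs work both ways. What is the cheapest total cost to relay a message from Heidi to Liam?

7

Some routes from Heidi to Liam:
Heidi-Bob-Liam: 4 + 8 = 12
Heidi-Frank-Grace-Liam: 3 + 4 + 8 = 15
Heidi-Frank-Karl-Liam: 3 + 1 + 3 = 7
Heidi-Ivan-Mona-Frank-Karl-Liam: 5 + 2 + 3 + 1 + 3 = 14
Heidi-Frank-Mona-Karl-Liam: 3 + 3 + 6 + 3 = 15
Best route has total 7.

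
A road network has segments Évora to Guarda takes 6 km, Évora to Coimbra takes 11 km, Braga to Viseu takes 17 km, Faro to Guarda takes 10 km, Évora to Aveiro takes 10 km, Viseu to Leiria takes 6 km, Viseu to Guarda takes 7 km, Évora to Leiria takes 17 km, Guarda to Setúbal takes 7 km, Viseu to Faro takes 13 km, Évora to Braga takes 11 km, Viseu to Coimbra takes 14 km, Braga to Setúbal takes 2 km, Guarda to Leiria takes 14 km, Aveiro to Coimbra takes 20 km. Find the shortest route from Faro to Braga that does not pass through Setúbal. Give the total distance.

A few of the Faro→Braga routes:
Faro → Viseu → Guarda → Évora → Braga: 13 + 7 + 6 + 11 = 37
Faro → Guarda → Viseu → Braga: 10 + 7 + 17 = 34
Faro → Viseu → Braga: 13 + 17 = 30
Faro → Guarda → Évora → Braga: 10 + 6 + 11 = 27
Faro → Guarda → Leiria → Viseu → Braga: 10 + 14 + 6 + 17 = 47
Shortest: 27 km.

27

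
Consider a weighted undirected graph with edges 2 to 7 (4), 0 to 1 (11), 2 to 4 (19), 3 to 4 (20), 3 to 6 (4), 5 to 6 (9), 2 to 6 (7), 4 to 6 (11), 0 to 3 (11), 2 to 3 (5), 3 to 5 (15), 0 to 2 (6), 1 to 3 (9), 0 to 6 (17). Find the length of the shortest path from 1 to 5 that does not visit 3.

Routes from 1 to 5 avoiding 3:
1→0→6→5: 11 + 17 + 9 = 37
1→0→2→4→6→5: 11 + 6 + 19 + 11 + 9 = 56
1→0→2→6→5: 11 + 6 + 7 + 9 = 33
Best route has total 33.

33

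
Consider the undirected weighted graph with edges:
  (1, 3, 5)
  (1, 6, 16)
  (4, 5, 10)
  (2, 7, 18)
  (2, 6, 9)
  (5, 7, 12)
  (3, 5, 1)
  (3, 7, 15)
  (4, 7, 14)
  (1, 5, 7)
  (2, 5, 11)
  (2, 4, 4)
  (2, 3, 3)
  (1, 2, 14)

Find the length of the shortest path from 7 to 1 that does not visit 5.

A few of the 7→1 routes:
7 - 3 - 1: 15 + 5 = 20
7 - 3 - 2 - 1: 15 + 3 + 14 = 32
7 - 4 - 2 - 3 - 1: 14 + 4 + 3 + 5 = 26
7 - 2 - 3 - 1: 18 + 3 + 5 = 26
Shortest: 20.

20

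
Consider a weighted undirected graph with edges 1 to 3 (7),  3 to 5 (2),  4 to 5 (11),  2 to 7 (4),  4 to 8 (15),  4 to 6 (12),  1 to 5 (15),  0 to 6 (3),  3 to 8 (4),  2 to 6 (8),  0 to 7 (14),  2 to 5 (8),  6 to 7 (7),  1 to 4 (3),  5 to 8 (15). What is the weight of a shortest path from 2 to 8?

Some routes from 2 to 8:
2-5-8: 8 + 15 = 23
2-5-4-1-3-8: 8 + 11 + 3 + 7 + 4 = 33
2-5-3-8: 8 + 2 + 4 = 14
2-6-4-1-3-8: 8 + 12 + 3 + 7 + 4 = 34
Best route has total 14.

14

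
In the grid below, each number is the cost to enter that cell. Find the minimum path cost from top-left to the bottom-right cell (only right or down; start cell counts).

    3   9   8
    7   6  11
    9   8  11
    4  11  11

Take [0,0] [1,0] [2,0] [3,0] [3,1] [3,2] for a total of 3 + 7 + 9 + 4 + 11 + 11 = 45.
For comparison, the top-then-right route costs 53.

45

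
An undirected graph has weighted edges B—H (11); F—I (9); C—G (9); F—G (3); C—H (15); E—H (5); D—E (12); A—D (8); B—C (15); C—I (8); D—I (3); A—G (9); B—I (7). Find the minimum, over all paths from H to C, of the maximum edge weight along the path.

Some routes from H to C:
H-E-D-A-G-F-I-C: max(5, 12, 8, 9, 3, 9, 8) = 12
H-B-I-C: max(11, 7, 8) = 11
H-B-I-D-A-G-C: max(11, 7, 3, 8, 9, 9) = 11
H-E-D-A-G-C: max(5, 12, 8, 9, 9) = 12
H-B-I-F-G-C: max(11, 7, 9, 3, 9) = 11
Smallest bottleneck: 11.

11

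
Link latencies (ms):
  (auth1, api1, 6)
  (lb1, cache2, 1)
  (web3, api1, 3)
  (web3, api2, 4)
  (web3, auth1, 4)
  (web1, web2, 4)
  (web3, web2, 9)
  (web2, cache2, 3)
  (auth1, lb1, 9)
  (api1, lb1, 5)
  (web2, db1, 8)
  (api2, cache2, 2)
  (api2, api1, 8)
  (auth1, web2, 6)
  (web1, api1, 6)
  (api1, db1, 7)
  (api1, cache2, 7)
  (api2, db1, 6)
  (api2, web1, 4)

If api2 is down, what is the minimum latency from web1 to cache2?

Some routes from web1 to cache2 avoiding api2:
web1 - web2 - auth1 - lb1 - cache2: 4 + 6 + 9 + 1 = 20
web1 - api1 - cache2: 6 + 7 = 13
web1 - api1 - auth1 - web2 - cache2: 6 + 6 + 6 + 3 = 21
web1 - api1 - lb1 - cache2: 6 + 5 + 1 = 12
web1 - web2 - cache2: 4 + 3 = 7
web1 - api1 - web3 - web2 - cache2: 6 + 3 + 9 + 3 = 21
The minimum is 7 ms.

7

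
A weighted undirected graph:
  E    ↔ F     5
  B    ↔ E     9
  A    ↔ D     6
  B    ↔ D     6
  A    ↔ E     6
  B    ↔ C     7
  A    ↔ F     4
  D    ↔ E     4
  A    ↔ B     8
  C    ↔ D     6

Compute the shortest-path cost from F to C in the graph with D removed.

19

Paths from F to C avoiding D:
F → E → A → B → C: 5 + 6 + 8 + 7 = 26
F → A → E → B → C: 4 + 6 + 9 + 7 = 26
F → E → B → C: 5 + 9 + 7 = 21
F → A → B → C: 4 + 8 + 7 = 19
Best route has total 19.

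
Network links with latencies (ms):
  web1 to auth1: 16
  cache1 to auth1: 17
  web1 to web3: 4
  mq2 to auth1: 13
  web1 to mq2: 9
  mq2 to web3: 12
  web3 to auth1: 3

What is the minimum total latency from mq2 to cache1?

30

Some routes from mq2 to cache1:
mq2→web3→auth1→cache1: 12 + 3 + 17 = 32
mq2→web1→web3→auth1→cache1: 9 + 4 + 3 + 17 = 33
mq2→auth1→cache1: 13 + 17 = 30
The minimum is 30 ms.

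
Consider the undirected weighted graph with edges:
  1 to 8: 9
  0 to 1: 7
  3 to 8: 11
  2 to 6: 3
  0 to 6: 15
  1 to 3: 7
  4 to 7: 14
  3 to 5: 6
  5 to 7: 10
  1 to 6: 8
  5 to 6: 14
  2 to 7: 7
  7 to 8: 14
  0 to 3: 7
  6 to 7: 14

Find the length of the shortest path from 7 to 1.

18

Comparing a few candidate routes:
7 → 2 → 6 → 1: 7 + 3 + 8 = 18
7 → 6 → 1: 14 + 8 = 22
7 → 5 → 3 → 0 → 1: 10 + 6 + 7 + 7 = 30
7 → 5 → 3 → 1: 10 + 6 + 7 = 23
7 → 8 → 1: 14 + 9 = 23
Shortest: 18.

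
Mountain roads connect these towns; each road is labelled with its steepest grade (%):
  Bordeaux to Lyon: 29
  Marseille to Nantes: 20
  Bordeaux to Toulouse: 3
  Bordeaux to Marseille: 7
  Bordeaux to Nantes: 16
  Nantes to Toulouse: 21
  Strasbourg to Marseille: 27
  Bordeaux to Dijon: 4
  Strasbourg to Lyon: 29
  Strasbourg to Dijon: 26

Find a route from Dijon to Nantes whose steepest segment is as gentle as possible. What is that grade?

Comparing a few candidate routes:
Dijon -> Bordeaux -> Toulouse -> Nantes: max(4, 3, 21) = 21
Dijon -> Bordeaux -> Marseille -> Nantes: max(4, 7, 20) = 20
Dijon -> Bordeaux -> Nantes: max(4, 16) = 16
Best route has worst link 16%.

16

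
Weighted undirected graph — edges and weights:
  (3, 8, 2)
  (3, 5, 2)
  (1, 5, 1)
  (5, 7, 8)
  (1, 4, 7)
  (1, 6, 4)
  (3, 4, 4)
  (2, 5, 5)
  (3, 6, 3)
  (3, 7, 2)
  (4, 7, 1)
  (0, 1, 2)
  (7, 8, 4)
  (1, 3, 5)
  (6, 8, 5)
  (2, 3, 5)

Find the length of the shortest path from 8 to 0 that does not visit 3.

Routes from 8 to 0 avoiding 3:
8 -> 7 -> 4 -> 1 -> 0: 4 + 1 + 7 + 2 = 14
8 -> 6 -> 1 -> 0: 5 + 4 + 2 = 11
8 -> 7 -> 5 -> 1 -> 0: 4 + 8 + 1 + 2 = 15
Shortest: 11.

11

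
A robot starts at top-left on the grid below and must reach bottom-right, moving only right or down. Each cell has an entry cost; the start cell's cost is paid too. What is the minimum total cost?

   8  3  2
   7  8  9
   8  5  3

25

Cheapest: [0,0]→[0,1]→[0,2]→[1,2]→[2,2]
  8 + 3 + 2 + 9 + 3 = 25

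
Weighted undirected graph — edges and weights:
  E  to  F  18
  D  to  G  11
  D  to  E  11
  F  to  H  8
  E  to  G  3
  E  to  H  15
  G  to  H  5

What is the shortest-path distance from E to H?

Paths from E to H:
E → G → H: 3 + 5 = 8
E → H: 15
E → F → H: 18 + 8 = 26
E → D → G → H: 11 + 11 + 5 = 27
Shortest: 8.

8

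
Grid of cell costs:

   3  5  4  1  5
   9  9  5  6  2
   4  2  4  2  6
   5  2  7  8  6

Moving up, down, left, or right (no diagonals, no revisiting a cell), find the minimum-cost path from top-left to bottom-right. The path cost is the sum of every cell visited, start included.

32

One optimal route is (0,0)→(0,1)→(0,2)→(0,3)→(0,4)→(1,4)→(2,4)→(3,4).
Its cost is 3 + 5 + 4 + 1 + 5 + 2 + 6 + 6 = 32.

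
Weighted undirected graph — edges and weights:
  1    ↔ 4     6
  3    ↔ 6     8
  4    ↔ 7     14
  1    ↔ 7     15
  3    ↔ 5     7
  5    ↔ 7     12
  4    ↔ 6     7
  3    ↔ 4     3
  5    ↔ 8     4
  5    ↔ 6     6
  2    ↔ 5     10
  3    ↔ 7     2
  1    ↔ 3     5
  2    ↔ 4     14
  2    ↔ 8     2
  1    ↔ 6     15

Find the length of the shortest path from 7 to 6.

A few of the 7→6 routes:
7-3-4-6: 2 + 3 + 7 = 12
7-5-6: 12 + 6 = 18
7-3-1-4-6: 2 + 5 + 6 + 7 = 20
7-3-5-6: 2 + 7 + 6 = 15
7-3-6: 2 + 8 = 10
Best route has total 10.

10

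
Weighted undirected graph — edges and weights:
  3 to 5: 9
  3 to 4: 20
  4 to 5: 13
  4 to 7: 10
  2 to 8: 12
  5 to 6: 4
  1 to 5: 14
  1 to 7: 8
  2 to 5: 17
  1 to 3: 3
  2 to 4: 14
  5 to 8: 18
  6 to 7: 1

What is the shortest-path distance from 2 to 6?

21

Some routes from 2 to 6:
2 - 4 - 7 - 6: 14 + 10 + 1 = 25
2 - 8 - 5 - 6: 12 + 18 + 4 = 34
2 - 5 - 6: 17 + 4 = 21
2 - 4 - 5 - 6: 14 + 13 + 4 = 31
The minimum is 21.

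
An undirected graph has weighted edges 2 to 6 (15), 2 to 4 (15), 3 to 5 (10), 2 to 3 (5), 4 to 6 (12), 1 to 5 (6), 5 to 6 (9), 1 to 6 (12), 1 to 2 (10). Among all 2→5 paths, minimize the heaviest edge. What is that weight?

Some routes from 2 to 5:
2→4→6→5: max(15, 12, 9) = 15
2→6→5: max(15, 9) = 15
2→1→6→5: max(10, 12, 9) = 12
2→4→6→1→5: max(15, 12, 12, 6) = 15
2→3→5: max(5, 10) = 10
2→1→5: max(10, 6) = 10
The minimum achievable maximum is 10.

10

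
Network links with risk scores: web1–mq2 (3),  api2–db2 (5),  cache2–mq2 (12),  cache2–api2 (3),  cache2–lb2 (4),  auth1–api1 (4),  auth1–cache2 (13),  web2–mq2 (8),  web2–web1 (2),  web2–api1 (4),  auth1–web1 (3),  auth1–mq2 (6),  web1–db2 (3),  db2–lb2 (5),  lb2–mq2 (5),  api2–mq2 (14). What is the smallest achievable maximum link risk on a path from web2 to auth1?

Comparing a few candidate routes:
web2-web1-mq2-auth1: max(2, 3, 6) = 6
web2-web1-db2-lb2-mq2-auth1: max(2, 3, 5, 5, 6) = 6
web2-web1-auth1: max(2, 3) = 3
web2-api1-auth1: max(4, 4) = 4
web2-web1-db2-api2-cache2-lb2-mq2-auth1: max(2, 3, 5, 3, 4, 5, 6) = 6
Best route has worst link 3.

3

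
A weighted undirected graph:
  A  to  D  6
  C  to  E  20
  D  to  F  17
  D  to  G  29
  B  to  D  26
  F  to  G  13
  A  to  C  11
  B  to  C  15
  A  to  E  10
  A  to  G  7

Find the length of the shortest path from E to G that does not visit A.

90

Paths from E to G avoiding A:
E → C → B → D → F → G: 20 + 15 + 26 + 17 + 13 = 91
E → C → B → D → G: 20 + 15 + 26 + 29 = 90
The minimum is 90.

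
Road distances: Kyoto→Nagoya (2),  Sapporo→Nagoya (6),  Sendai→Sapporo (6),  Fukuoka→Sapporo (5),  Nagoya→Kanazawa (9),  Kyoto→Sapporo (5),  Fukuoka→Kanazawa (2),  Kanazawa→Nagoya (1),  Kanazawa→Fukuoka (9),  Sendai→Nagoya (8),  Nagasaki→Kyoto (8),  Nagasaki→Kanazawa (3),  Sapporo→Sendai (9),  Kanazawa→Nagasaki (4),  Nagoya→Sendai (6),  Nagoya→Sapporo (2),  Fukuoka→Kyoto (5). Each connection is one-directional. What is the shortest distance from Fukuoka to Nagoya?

3

Some routes from Fukuoka to Nagoya:
Fukuoka - Kyoto - Nagoya: 5 + 2 = 7
Fukuoka - Sapporo - Nagoya: 5 + 6 = 11
Fukuoka - Kanazawa - Nagoya: 2 + 1 = 3
The minimum is 3.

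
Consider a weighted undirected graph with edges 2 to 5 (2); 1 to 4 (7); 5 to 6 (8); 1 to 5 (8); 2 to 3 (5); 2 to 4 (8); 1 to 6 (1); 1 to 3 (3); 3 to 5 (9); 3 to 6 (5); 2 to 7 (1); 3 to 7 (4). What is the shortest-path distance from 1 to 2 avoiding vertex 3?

10

Candidate routes:
1-4-2: 7 + 8 = 15
1-5-2: 8 + 2 = 10
1-6-5-2: 1 + 8 + 2 = 11
The minimum is 10.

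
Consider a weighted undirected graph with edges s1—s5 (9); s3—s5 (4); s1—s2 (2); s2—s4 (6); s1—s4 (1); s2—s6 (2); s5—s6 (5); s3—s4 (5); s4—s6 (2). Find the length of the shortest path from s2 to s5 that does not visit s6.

Checking several routes:
s2 -> s1 -> s4 -> s3 -> s5: 2 + 1 + 5 + 4 = 12
s2 -> s1 -> s5: 2 + 9 = 11
s2 -> s4 -> s3 -> s5: 6 + 5 + 4 = 15
Best route has total 11.

11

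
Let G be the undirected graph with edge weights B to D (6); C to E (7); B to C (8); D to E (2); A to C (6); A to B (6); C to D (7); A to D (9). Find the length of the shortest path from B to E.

8

A few of the B→E routes:
B -> C -> E: 8 + 7 = 15
B -> C -> D -> E: 8 + 7 + 2 = 17
B -> D -> E: 6 + 2 = 8
The minimum is 8.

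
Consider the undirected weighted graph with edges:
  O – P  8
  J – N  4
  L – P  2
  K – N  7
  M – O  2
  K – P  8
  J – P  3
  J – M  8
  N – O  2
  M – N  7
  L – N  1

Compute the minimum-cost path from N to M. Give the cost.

4

Comparing a few candidate routes:
N - L - P - O - M: 1 + 2 + 8 + 2 = 13
N - M: 7
N - J - M: 4 + 8 = 12
N - L - P - J - M: 1 + 2 + 3 + 8 = 14
N - O - M: 2 + 2 = 4
Best route has total 4.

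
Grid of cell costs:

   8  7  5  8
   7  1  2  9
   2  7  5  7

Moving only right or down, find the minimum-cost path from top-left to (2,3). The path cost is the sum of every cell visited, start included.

30

Cheapest: (0,0) → (0,1) → (1,1) → (1,2) → (2,2) → (2,3)
  8 + 7 + 1 + 2 + 5 + 7 = 30
For comparison, the top-then-right route costs 44.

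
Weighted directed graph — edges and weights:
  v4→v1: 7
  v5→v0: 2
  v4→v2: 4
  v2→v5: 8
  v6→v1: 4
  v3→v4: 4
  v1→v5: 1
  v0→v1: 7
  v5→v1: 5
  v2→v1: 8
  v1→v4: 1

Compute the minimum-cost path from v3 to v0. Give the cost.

14

Candidate routes:
v3-v4-v1-v5-v0: 4 + 7 + 1 + 2 = 14
v3-v4-v2-v1-v5-v0: 4 + 4 + 8 + 1 + 2 = 19
v3-v4-v2-v5-v0: 4 + 4 + 8 + 2 = 18
Best route has total 14.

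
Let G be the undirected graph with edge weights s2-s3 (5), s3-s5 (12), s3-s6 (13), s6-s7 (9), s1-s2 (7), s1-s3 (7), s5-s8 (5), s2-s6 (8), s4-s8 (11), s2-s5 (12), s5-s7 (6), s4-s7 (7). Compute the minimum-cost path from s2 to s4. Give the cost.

Some routes from s2 to s4:
s2 → s3 → s5 → s7 → s4: 5 + 12 + 6 + 7 = 30
s2 → s3 → s6 → s7 → s4: 5 + 13 + 9 + 7 = 34
s2 → s6 → s7 → s4: 8 + 9 + 7 = 24
s2 → s5 → s8 → s4: 12 + 5 + 11 = 28
s2 → s3 → s5 → s8 → s4: 5 + 12 + 5 + 11 = 33
s2 → s5 → s7 → s4: 12 + 6 + 7 = 25
Best route has total 24.

24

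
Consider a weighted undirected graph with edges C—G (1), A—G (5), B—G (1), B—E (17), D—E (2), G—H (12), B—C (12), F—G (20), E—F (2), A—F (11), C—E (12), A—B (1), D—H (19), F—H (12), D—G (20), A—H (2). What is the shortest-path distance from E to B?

14

Checking several routes:
E - B: 17
E - C - G - A - B: 12 + 1 + 5 + 1 = 19
E - C - G - B: 12 + 1 + 1 = 14
E - F - A - B: 2 + 11 + 1 = 14
E - F - H - A - B: 2 + 12 + 2 + 1 = 17
Shortest: 14.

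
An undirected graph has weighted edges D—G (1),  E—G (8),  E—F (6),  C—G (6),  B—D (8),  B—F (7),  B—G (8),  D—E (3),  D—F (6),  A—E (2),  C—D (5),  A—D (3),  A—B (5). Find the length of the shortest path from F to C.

11

Checking several routes:
F-E-A-D-C: 6 + 2 + 3 + 5 = 16
F-D-G-C: 6 + 1 + 6 = 13
F-E-D-G-C: 6 + 3 + 1 + 6 = 16
F-D-C: 6 + 5 = 11
F-E-D-C: 6 + 3 + 5 = 14
Shortest: 11.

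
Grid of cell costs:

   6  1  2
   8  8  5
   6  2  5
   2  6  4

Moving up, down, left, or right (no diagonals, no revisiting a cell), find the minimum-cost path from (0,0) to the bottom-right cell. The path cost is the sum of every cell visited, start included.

Best path: (0,0)→(0,1)→(0,2)→(1,2)→(2,2)→(3,2)
Cost: 6 + 1 + 2 + 5 + 5 + 4 = 23

23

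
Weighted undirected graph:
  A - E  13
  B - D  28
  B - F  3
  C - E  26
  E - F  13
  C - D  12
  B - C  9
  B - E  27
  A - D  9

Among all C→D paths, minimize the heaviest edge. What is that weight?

12

A few of the C→D routes:
C→B→F→E→A→D: max(9, 3, 13, 13, 9) = 13
C→E→A→D: max(26, 13, 9) = 26
C→B→E→A→D: max(9, 27, 13, 9) = 27
C→E→F→B→D: max(26, 13, 3, 28) = 28
C→D: max(12) = 12
The minimum achievable maximum is 12.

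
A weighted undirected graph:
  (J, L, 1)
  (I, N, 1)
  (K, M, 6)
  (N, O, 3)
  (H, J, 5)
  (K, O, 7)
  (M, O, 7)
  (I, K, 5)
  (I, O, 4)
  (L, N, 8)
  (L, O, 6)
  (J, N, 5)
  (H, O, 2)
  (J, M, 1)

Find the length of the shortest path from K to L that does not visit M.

12

Checking several routes:
K - I - N - O - L: 5 + 1 + 3 + 6 = 15
K - I - N - L: 5 + 1 + 8 = 14
K - I - N - J - L: 5 + 1 + 5 + 1 = 12
K - O - L: 7 + 6 = 13
K - O - H - J - L: 7 + 2 + 5 + 1 = 15
The minimum is 12.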